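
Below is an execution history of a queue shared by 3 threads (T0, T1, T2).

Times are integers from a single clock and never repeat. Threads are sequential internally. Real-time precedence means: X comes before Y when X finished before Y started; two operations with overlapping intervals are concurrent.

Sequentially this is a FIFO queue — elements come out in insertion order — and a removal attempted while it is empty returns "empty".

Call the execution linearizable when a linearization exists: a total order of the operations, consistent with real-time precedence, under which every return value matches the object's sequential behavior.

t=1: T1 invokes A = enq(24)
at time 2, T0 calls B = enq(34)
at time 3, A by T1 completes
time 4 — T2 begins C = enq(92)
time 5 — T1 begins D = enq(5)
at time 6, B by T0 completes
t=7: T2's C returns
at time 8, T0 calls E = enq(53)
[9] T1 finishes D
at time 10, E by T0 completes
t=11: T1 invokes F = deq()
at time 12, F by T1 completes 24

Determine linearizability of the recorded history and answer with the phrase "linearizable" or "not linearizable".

witness order: A, B, C, D, E, F
step 1: A enq(24) — queue <24>
step 2: B enq(34) — queue <24,34>
step 3: C enq(92) — queue <24,34,92>
step 4: D enq(5) — queue <24,34,92,5>
step 5: E enq(53) — queue <24,34,92,5,53>
step 6: F deq() → 24 — queue <34,92,5,53>

linearizable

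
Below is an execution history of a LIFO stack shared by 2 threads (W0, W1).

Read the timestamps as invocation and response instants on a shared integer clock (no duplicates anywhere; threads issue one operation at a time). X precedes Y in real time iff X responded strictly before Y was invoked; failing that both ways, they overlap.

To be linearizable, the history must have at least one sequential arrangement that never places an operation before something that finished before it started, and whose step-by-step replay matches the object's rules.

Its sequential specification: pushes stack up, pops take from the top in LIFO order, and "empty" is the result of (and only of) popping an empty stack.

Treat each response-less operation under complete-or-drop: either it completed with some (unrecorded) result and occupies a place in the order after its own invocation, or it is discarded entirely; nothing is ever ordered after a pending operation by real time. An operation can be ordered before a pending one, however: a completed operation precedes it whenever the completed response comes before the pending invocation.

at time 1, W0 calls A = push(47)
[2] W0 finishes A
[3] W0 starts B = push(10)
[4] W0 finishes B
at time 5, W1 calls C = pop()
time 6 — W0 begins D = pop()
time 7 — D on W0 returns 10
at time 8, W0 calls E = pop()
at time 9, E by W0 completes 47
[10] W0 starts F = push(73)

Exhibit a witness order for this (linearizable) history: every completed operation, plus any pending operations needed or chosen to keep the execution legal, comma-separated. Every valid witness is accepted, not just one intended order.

1. A push(47), leaving stack <47>
2. B push(10), leaving stack <47,10>
3. D pop() → 10, leaving stack <47>
4. E pop() → 47, leaving stack <>

A, B, D, E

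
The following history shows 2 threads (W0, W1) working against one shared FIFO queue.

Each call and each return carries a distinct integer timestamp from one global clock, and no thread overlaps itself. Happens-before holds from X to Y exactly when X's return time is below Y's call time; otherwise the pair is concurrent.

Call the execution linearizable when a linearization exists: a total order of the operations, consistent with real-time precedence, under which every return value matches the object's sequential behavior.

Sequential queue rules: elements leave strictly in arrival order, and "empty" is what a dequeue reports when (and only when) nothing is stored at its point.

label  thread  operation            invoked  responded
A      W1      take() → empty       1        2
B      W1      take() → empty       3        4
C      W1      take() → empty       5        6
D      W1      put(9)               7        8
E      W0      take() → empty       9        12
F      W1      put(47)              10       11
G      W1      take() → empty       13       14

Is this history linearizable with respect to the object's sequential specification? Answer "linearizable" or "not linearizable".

already the first 12 events (up to E's response at time 12) admit no linearization; the first 11 still do
checked exhaustively: 2 real-time-consistent orders of 6 completed operations, zero legal FIFO queue replays
e.g. A, B, C, D, E, F: illegal at step 5, since E take() → empty cannot apply there
e.g. A, B, C, D, F, E: illegal at step 6, since E take() → empty cannot apply there

not linearizable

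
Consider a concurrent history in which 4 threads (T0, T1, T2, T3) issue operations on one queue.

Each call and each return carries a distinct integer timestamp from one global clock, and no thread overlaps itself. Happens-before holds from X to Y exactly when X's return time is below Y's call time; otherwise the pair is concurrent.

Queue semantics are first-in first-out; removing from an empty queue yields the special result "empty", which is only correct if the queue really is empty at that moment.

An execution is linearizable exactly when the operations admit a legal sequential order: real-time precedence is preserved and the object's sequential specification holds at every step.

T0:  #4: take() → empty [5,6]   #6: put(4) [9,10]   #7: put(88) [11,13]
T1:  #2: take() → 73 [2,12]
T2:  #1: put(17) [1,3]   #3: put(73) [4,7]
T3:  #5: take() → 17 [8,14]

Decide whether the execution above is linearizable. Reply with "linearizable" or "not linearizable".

not linearizable

through event 11 a valid linearization exists; event 12 (#2 responding at time 12) ends that
checked exhaustively: 10 real-time-consistent orders of 5 completed operations, zero legal queue replays
including or dropping the 2 pending operations (#5, #7) in any combination fails
e.g. #1, #2, #3, #4, #6 (pending dropped): illegal at step 2, since #2 take() → 73 cannot apply there
e.g. #1, #2, #4, #3, #6 (pending dropped): illegal at step 2, since #2 take() → 73 cannot apply there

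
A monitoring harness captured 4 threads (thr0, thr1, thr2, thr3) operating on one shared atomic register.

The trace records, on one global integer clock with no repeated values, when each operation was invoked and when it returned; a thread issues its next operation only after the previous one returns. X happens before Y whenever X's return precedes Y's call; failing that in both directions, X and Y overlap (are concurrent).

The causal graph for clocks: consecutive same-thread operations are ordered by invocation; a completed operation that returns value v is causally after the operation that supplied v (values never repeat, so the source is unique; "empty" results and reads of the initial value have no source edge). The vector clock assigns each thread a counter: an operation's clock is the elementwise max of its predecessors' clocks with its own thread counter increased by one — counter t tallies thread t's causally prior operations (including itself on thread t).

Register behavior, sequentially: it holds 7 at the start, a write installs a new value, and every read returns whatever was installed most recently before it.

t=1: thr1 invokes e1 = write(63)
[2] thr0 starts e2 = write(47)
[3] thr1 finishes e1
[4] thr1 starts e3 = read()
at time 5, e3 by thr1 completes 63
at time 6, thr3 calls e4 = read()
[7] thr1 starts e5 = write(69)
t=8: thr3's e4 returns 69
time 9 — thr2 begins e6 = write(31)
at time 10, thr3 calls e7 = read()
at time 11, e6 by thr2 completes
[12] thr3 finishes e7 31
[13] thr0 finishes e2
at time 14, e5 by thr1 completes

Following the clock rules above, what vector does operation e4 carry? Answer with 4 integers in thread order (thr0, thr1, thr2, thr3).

(0, 3, 0, 1)

root op e6, invoked 9: fresh clock plus thr2's own tick → (0, 0, 1, 0)
root op e1, invoked 1: fresh clock plus thr1's own tick → (0, 1, 0, 0)
root op e2, invoked 2: fresh clock plus thr0's own tick → (1, 0, 0, 0)
invoked at 4, e3 merges VC(e1)=(0, 1, 0, 0) and bumps thr1's slot → (0, 2, 0, 0)
invoked at 7, e5 merges VC(e3)=(0, 2, 0, 0) and bumps thr1's slot → (0, 3, 0, 0)
invoked at 6, e4 merges VC(e5)=(0, 3, 0, 0) and bumps thr3's slot → (0, 3, 0, 1)
invoked at 10, e7 merges VC(e4)=(0, 3, 0, 1), VC(e6)=(0, 0, 1, 0) and bumps thr3's slot → (0, 3, 1, 2)
target: VC(e4) = (0, 3, 0, 1)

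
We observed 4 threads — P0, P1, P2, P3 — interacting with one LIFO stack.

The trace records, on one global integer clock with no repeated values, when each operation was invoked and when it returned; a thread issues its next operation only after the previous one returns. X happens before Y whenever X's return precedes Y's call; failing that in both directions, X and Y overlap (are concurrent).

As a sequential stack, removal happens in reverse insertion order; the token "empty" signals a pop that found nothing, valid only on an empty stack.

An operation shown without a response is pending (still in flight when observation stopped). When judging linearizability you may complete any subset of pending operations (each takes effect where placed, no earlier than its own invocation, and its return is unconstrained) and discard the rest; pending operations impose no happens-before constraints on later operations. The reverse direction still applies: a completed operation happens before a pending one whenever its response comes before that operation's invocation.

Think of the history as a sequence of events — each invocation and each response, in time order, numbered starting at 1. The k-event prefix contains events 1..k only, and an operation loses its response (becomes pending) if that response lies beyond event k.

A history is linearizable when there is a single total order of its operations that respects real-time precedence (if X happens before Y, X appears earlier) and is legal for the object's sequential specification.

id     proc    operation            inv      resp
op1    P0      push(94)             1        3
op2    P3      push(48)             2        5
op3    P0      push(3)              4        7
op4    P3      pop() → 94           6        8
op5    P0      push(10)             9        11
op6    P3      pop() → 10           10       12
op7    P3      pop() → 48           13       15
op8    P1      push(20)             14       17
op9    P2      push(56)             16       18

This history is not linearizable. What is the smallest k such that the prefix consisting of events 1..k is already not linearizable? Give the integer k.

one valid order for events 1..14 is op2, op1, op4, op3, op5, op6:
after step 1 (op2 push(48)): stack <48>
after step 2 (op1 push(94)): stack <48,94>
after step 3 (op4 pop() → 94): stack <48>
after step 4 (op3 push(3)): stack <48,3>
after step 5 (op5 push(10)): stack <48,3,10>
after step 6 (op6 pop() → 10): stack <48,3>
at event 15 (op7's time-15 response) nothing linearizes any more
no escape via the 1 pending operation (op8): every completion choice fails
one such order, op1, op2, op3, op4, op5, op6, op7 (pending dropped), breaks at step 4 where op4 pop() → 94 is illegal
one such order, op1, op2, op3, op4, op6, op5, op7 (pending dropped), breaks at step 4 where op4 pop() → 94 is illegal

15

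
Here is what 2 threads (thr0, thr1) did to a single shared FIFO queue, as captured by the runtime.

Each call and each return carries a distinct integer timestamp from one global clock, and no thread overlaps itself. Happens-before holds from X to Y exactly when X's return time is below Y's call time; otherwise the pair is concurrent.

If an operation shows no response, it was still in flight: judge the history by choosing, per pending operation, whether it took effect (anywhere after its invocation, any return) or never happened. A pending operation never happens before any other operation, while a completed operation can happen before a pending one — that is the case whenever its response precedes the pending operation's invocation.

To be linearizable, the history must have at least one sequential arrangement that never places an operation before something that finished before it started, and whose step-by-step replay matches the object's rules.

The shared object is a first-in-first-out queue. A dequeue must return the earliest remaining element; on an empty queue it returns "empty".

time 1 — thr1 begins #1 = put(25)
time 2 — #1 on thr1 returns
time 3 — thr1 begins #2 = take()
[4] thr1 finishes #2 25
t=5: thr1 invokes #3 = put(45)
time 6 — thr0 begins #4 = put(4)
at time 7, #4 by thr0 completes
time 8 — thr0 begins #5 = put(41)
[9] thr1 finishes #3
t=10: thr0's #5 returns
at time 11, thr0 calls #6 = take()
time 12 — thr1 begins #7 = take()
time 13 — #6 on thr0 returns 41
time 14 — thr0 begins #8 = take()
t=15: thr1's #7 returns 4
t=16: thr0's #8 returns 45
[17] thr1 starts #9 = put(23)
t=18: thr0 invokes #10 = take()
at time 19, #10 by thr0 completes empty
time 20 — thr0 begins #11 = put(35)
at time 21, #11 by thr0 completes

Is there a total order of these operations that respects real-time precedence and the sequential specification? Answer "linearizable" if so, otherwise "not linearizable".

linearizable

one valid linearization: #1, #2, #4, #5, #3, #7, #6, #8, #10, #9, #11
step 1: #1 put(25) — queue <25>
step 2: #2 take() → 25 — queue <>
step 3: #4 put(4) — queue <4>
step 4: #5 put(41) — queue <4,41>
step 5: #3 put(45) — queue <4,41,45>
step 6: #7 take() → 4 — queue <41,45>
step 7: #6 take() → 41 — queue <45>
step 8: #8 take() → 45 — queue <>
step 9: #10 take() → empty — queue <>
step 10: #9 put(23) (pending, included) — queue <23>
step 11: #11 put(35) — queue <23,35>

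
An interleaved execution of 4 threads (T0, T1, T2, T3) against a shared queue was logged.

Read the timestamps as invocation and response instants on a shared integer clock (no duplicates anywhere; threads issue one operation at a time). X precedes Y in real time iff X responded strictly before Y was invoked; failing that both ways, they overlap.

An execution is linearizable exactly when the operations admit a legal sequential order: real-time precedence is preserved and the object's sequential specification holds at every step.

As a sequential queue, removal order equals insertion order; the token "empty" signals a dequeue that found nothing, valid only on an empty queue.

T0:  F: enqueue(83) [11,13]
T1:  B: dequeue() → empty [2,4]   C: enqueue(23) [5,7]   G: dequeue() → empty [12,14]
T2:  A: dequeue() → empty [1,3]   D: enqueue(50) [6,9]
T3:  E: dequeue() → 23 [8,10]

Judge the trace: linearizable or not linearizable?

prefix check: 1..13 passes, 1..14 fails once G's time-14 response joins
all 12 real-time-respecting orders fail — 7 completed queue operations, no legal replay
for example A, B, C, D, E, F, G fails at step 7: G dequeue() → empty is not legal there
for example A, B, C, D, E, G, F fails at step 6: G dequeue() → empty is not legal there

not linearizable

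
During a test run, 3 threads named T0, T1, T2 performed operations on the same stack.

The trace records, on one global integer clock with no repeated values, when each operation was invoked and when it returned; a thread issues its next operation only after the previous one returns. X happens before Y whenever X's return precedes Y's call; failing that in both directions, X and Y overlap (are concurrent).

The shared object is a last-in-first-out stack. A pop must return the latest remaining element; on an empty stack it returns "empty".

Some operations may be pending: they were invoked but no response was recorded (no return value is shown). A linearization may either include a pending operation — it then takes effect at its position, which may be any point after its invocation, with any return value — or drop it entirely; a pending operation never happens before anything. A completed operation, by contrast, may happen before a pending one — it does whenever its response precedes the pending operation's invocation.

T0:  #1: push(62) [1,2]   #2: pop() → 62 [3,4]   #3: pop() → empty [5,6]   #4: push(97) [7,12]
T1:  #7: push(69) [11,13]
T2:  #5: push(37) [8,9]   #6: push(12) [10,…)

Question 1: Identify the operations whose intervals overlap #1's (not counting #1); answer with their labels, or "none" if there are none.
concurrent with #1 ([1,2]): every op whose interval crosses 1..2
#2 [3,4]: after
#3 [5,6]: after
#4 [7,12]: after
#5 [8,9]: after
#6 [10,…): after
#7 [11,13]: after

none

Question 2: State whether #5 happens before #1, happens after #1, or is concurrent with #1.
#5 spans [8,9], #1 spans [1,2]
resp(#1)=2 < inv(#5)=8

after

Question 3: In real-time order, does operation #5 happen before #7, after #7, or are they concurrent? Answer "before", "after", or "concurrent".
#5 spans [8,9], #7 spans [11,13]
resp(#5)=9 < inv(#7)=11

before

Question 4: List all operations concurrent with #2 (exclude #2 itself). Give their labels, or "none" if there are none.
#2 spans [3,4]; an op avoiding the whole window 3..4 is ordered, any other is concurrent
#1 [1,2]: before
#3 [5,6]: after
#4 [7,12]: after
#5 [8,9]: after
#6 [10,…): after
#7 [11,13]: after

none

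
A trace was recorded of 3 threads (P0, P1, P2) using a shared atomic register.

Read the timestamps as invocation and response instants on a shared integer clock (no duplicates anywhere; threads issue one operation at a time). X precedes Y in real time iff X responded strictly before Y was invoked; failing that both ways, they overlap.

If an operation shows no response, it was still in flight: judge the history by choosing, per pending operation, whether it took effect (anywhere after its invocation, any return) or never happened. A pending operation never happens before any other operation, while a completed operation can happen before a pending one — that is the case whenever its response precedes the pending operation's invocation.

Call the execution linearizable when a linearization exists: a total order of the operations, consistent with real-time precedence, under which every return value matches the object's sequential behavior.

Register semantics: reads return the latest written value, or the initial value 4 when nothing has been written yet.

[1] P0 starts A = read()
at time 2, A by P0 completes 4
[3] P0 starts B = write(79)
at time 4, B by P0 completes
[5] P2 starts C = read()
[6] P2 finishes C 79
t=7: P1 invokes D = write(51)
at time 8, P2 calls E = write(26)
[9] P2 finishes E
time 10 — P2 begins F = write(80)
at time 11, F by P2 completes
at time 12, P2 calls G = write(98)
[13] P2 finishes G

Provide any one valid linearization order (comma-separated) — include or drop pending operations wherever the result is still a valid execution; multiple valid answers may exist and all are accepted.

A, B, C, D, E, F, G

step 1: A read() → 4 — value 4
step 2: B write(79) — value 79
step 3: C read() → 79 — value 79
step 4: D write(51) (pending, included) — value 51
step 5: E write(26) — value 26
step 6: F write(80) — value 80
step 7: G write(98) — value 98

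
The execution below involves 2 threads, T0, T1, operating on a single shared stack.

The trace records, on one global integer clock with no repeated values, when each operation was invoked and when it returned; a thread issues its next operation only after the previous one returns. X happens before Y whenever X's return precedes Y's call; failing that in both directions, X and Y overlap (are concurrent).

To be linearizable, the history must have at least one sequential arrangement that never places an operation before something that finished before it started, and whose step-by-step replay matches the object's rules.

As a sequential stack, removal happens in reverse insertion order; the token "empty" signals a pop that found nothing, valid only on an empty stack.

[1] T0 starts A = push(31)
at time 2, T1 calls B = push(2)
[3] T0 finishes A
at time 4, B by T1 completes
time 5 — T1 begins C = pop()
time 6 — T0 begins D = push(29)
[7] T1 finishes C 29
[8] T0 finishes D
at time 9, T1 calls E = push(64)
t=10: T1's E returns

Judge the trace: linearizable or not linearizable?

witness order: A, B, D, C, E
step 1: A push(31) — stack <31>
step 2: B push(2) — stack <31,2>
step 3: D push(29) — stack <31,2,29>
step 4: C pop() → 29 — stack <31,2>
step 5: E push(64) — stack <31,2,64>

linearizable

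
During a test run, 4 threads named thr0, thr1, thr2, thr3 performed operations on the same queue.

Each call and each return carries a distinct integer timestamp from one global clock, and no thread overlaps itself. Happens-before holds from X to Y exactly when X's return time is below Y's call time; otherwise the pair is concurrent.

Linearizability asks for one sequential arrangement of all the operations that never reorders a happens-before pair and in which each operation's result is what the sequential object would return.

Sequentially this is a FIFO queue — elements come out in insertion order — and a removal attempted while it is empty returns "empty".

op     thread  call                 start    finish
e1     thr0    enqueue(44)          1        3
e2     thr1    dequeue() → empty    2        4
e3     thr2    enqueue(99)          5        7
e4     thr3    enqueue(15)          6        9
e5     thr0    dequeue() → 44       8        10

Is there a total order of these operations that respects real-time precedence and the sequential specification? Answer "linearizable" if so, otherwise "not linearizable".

linearizable

one valid linearization: e2, e1, e3, e4, e5
1. e2 dequeue() → empty, leaving queue <>
2. e1 enqueue(44), leaving queue <44>
3. e3 enqueue(99), leaving queue <44,99>
4. e4 enqueue(15), leaving queue <44,99,15>
5. e5 dequeue() → 44, leaving queue <99,15>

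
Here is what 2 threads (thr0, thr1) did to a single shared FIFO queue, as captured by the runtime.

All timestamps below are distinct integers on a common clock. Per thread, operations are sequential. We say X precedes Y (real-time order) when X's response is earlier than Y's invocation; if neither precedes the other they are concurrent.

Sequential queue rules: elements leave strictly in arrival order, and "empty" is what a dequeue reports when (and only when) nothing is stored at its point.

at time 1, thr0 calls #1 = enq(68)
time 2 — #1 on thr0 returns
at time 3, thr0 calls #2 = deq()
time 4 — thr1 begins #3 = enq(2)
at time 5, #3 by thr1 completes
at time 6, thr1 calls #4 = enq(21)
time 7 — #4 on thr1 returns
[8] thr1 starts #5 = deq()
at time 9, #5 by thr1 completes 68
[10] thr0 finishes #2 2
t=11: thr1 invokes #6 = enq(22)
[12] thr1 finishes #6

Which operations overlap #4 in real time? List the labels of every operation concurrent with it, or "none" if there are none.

#2

#4 spans [6,7]; an op avoiding the whole window 6..7 is ordered, any other is concurrent
#1 [1,2]: before
#2 [3,10]: concurrent
#3 [4,5]: before
#5 [8,9]: after
#6 [11,12]: after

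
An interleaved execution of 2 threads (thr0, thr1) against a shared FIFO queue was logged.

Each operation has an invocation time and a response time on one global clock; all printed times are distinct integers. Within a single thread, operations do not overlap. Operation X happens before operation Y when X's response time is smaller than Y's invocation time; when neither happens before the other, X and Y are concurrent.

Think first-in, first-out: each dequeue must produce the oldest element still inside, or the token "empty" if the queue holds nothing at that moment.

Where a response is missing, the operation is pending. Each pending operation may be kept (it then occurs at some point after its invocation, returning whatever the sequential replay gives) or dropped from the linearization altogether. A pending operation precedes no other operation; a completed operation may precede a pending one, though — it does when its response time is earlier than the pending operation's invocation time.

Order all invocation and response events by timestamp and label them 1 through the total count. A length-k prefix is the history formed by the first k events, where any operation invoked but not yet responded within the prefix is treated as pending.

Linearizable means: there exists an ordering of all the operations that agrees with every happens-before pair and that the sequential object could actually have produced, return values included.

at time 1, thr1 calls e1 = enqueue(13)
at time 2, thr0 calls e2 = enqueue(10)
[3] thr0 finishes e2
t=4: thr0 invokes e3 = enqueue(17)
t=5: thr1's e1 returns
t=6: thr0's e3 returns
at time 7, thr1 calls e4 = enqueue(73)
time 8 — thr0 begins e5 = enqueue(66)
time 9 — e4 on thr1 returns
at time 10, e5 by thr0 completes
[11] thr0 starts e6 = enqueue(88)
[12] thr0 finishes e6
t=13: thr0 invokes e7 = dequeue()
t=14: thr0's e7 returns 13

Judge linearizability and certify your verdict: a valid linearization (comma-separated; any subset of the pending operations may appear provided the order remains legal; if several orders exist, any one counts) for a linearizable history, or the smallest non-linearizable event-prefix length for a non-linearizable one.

linearizable — witness: e1, e2, e3, e4, e5, e6, e7

after step 1 (e1 enqueue(13)): queue <13>
after step 2 (e2 enqueue(10)): queue <13,10>
after step 3 (e3 enqueue(17)): queue <13,10,17>
after step 4 (e4 enqueue(73)): queue <13,10,17,73>
after step 5 (e5 enqueue(66)): queue <13,10,17,73,66>
after step 6 (e6 enqueue(88)): queue <13,10,17,73,66,88>
after step 7 (e7 dequeue() → 13): queue <10,17,73,66,88>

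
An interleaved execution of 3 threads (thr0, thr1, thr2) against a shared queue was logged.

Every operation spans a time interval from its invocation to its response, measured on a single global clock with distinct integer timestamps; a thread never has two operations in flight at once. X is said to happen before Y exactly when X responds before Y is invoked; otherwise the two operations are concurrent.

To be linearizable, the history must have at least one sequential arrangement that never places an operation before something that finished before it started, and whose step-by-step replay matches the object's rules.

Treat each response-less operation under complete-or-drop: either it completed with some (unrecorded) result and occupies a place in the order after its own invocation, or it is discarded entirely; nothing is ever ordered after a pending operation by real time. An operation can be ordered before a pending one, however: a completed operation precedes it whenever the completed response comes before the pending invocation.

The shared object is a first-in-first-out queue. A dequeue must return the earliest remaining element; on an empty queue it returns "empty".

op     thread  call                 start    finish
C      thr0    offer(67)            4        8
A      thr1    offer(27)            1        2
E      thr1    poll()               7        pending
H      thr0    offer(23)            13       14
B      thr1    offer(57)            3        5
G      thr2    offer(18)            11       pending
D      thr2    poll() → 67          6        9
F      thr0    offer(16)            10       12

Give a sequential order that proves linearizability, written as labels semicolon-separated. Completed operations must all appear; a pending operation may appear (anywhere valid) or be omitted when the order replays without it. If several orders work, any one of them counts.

step 1: A offer(27) — queue <27>
step 2: C offer(67) — queue <27,67>
step 3: B offer(57) — queue <27,67,57>
step 4: E poll() (pending, included) — queue <67,57>
step 5: D poll() → 67 — queue <57>
step 6: F offer(16) — queue <57,16>
step 7: G offer(18) (pending, included) — queue <57,16,18>
step 8: H offer(23) — queue <57,16,18,23>

A; C; B; E; D; F; G; H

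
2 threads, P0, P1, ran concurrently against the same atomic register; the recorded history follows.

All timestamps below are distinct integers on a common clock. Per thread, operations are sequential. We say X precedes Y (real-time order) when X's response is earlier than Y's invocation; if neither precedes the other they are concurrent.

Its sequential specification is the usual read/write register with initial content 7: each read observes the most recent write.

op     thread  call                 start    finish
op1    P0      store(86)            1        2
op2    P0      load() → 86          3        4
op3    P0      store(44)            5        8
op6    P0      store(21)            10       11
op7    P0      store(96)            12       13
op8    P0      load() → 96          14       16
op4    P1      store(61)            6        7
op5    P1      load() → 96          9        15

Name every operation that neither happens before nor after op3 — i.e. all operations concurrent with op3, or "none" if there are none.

op3 spans [5,8]; an op avoiding the whole window 5..8 is ordered, any other is concurrent
op1 [1,2]: before
op2 [3,4]: before
op4 [6,7]: concurrent
op5 [9,15]: after
op6 [10,11]: after
op7 [12,13]: after
op8 [14,16]: after

op4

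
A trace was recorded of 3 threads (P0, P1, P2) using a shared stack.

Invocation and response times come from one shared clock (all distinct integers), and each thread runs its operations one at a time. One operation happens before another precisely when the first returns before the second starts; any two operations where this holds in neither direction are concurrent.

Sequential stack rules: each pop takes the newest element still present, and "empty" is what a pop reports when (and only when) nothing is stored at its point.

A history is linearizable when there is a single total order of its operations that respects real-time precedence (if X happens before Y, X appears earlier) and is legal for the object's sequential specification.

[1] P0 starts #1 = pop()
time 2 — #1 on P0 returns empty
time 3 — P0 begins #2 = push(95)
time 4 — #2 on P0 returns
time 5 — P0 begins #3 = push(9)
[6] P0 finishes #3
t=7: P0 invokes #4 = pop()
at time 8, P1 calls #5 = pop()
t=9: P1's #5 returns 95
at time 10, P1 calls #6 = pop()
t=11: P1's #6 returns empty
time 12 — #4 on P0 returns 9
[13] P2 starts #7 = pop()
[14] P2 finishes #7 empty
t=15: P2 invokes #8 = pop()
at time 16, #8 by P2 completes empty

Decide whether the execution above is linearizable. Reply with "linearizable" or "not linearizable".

linearizable

witness order: #1, #2, #3, #4, #5, #6, #7, #8
step 1: #1 pop() → empty — stack <>
step 2: #2 push(95) — stack <95>
step 3: #3 push(9) — stack <95,9>
step 4: #4 pop() → 9 — stack <95>
step 5: #5 pop() → 95 — stack <>
step 6: #6 pop() → empty — stack <>
step 7: #7 pop() → empty — stack <>
step 8: #8 pop() → empty — stack <>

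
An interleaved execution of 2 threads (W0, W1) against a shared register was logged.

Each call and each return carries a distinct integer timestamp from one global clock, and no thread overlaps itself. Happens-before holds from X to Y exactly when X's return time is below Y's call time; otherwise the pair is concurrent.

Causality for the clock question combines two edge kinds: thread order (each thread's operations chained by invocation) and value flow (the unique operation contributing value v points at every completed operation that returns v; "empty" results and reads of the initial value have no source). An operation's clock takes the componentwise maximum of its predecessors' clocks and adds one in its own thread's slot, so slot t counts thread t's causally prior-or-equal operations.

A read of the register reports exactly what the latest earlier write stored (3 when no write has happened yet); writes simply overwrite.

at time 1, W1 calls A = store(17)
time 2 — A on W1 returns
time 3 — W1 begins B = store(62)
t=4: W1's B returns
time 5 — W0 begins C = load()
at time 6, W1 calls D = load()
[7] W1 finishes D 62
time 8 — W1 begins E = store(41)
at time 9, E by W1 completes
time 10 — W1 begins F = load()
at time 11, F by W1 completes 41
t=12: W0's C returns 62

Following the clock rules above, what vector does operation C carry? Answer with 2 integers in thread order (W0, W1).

(1, 2)

A (invocation 1): nothing precedes it; W1's component alone gives (0, 1)
B, invoked 3, takes VC(A)=(0, 1) under max, adds 1 for W1 → (0, 2)
D, invoked 6, takes VC(B)=(0, 2) under max, adds 1 for W1 → (0, 3)
C, invoked 5, takes VC(B)=(0, 2) under max, adds 1 for W0 → (1, 2)
E, invoked 8, takes VC(D)=(0, 3) under max, adds 1 for W1 → (0, 4)
F, invoked 10, takes VC(E)=(0, 4) under max, adds 1 for W1 → (0, 5)
target: VC(C) = (1, 2)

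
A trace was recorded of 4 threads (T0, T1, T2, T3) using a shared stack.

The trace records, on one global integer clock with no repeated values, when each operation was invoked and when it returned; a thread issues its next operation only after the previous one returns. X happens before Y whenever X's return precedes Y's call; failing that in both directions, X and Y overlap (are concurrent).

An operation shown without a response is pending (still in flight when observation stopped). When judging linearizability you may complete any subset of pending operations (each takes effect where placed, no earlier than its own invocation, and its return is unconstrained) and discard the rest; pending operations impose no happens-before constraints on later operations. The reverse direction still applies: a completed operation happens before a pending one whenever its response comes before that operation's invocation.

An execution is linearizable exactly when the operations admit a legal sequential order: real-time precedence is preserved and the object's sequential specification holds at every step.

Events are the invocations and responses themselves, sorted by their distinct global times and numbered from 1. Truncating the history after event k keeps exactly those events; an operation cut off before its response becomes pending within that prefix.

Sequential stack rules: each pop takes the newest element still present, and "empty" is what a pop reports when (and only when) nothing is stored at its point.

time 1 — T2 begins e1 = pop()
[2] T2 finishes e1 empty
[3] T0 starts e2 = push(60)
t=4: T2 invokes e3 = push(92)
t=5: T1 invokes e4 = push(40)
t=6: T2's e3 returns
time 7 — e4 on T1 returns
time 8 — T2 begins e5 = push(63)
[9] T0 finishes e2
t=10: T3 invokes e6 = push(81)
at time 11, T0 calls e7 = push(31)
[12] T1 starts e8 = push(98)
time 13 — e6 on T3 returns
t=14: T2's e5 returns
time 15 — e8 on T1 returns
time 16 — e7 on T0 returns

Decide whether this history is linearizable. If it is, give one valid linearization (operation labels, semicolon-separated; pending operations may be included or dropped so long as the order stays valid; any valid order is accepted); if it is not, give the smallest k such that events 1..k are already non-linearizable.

linearizable — witness: e1; e2; e3; e4; e5; e6; e7; e8

step 1: e1 pop() → empty — stack <>
step 2: e2 push(60) — stack <60>
step 3: e3 push(92) — stack <60,92>
step 4: e4 push(40) — stack <60,92,40>
step 5: e5 push(63) — stack <60,92,40,63>
step 6: e6 push(81) — stack <60,92,40,63,81>
step 7: e7 push(31) — stack <60,92,40,63,81,31>
step 8: e8 push(98) — stack <60,92,40,63,81,31,98>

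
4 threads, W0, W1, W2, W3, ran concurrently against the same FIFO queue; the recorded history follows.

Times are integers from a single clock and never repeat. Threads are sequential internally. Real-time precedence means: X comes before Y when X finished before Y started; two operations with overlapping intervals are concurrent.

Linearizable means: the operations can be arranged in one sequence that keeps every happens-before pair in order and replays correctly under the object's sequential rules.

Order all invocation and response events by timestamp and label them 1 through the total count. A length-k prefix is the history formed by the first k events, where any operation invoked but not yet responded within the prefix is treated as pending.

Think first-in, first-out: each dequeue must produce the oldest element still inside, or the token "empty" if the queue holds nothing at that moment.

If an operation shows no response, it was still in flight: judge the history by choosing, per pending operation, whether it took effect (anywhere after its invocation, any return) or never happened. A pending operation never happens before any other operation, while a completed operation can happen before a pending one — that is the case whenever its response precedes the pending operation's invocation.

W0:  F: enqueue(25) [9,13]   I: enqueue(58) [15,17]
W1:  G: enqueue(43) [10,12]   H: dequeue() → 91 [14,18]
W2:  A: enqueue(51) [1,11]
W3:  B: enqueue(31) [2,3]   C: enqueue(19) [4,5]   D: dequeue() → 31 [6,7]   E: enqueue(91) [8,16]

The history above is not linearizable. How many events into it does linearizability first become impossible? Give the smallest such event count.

events 1..17 are still linearizable — one witness is B, A, C, D, E, F, G, H, I:
after step 1 (B enqueue(31)): queue <31>
after step 2 (A enqueue(51)): queue <31,51>
after step 3 (C enqueue(19)): queue <31,51,19>
after step 4 (D dequeue() → 31): queue <51,19>
after step 5 (E enqueue(91)): queue <51,19,91>
after step 6 (F enqueue(25)): queue <51,19,91,25>
after step 7 (G enqueue(43)): queue <51,19,91,25,43>
after step 8 (H dequeue() (pending, included)): queue <19,91,25,43>
after step 9 (I enqueue(58)): queue <19,91,25,43,58>
event 18 — H's response, time 18 — after it, nothing linearizes
for example A, B, C, D, E, F, G, H, I fails at step 4: D dequeue() → 31 is not legal there
for example A, B, C, D, E, F, G, I, H fails at step 4: D dequeue() → 31 is not legal there

18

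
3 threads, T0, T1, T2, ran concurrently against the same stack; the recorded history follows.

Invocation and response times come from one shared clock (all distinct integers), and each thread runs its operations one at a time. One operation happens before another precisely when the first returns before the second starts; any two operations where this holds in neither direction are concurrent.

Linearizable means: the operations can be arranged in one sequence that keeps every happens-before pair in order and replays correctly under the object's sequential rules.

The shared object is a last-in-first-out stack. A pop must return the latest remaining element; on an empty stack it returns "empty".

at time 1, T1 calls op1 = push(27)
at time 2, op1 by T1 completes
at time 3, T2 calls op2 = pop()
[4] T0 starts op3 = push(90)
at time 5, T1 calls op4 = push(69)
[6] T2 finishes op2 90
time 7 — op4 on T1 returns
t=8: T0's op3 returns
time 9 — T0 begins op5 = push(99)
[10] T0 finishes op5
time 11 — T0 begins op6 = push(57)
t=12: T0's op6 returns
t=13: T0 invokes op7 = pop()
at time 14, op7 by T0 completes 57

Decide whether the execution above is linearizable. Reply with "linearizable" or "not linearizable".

one valid linearization: op1, op3, op2, op4, op5, op6, op7
step 1: op1 push(27) — stack <27>
step 2: op3 push(90) — stack <27,90>
step 3: op2 pop() → 90 — stack <27>
step 4: op4 push(69) — stack <27,69>
step 5: op5 push(99) — stack <27,69,99>
step 6: op6 push(57) — stack <27,69,99,57>
step 7: op7 pop() → 57 — stack <27,69,99>

linearizable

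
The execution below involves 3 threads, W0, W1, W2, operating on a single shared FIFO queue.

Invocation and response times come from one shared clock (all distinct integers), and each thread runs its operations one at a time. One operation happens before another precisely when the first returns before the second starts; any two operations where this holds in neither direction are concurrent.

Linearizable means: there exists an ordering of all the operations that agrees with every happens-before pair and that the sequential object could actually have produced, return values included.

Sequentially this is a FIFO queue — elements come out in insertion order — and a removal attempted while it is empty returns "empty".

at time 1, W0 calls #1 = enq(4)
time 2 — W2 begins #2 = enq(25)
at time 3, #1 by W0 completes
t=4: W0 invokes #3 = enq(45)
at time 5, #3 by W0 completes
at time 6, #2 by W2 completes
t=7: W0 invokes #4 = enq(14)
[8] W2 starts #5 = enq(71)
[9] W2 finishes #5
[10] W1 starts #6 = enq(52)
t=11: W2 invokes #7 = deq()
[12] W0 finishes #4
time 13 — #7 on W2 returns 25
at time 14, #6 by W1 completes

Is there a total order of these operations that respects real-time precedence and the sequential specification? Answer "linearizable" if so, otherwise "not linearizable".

linearizable

one valid linearization: #2, #1, #3, #4, #5, #6, #7
after step 1 (#2 enq(25)): queue <25>
after step 2 (#1 enq(4)): queue <25,4>
after step 3 (#3 enq(45)): queue <25,4,45>
after step 4 (#4 enq(14)): queue <25,4,45,14>
after step 5 (#5 enq(71)): queue <25,4,45,14,71>
after step 6 (#6 enq(52)): queue <25,4,45,14,71,52>
after step 7 (#7 deq() → 25): queue <4,45,14,71,52>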